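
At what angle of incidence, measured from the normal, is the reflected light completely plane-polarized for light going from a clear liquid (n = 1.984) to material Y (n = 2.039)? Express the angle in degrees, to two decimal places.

The reflected p-component vanishes when tan θ_B = n₂/n₁.
Brewster's condition: tan θ_B = n₂/n₁ = 2.039/1.984 = 1.0277. Taking the arctangent, θ_B = 45.78°.

θ_B ≈ 45.78°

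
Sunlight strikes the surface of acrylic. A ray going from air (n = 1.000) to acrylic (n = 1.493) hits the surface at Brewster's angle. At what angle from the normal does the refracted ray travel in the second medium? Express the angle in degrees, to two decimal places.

tan θ_B = n₂/n₁ = 1.493/1.000 = 1.4930, so θ_B = 56.19°.
At Brewster's angle the reflected and refracted rays are perpendicular, so θ_t = 90° − θ_B = 90° − 56.19° = 33.81°.

θ_t ≈ 33.81°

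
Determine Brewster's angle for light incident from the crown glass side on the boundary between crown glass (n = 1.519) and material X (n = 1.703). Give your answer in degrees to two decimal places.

The reflected p-component vanishes when tan θ_B = n₂/n₁.
Here n₂/n₁ = 1.703/1.519 = 1.1211, and Brewster's law gives tan θ_B = n₂/n₁.
θ_B = arctan(1.1211) = 48.27°.

θ_B ≈ 48.27°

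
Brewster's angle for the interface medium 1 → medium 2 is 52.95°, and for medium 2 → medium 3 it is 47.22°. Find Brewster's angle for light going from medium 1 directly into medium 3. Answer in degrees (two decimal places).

θ_B ≈ 55.06°

n₂/n₁ = tan 52.95° = 1.3246 and n₃/n₂ = tan 47.22° = 1.0807.
So n₃/n₁ = (n₂/n₁)(n₃/n₂) = 1.3246 × 1.0807 = 1.4315.
θ_B(1→3) = arctan(1.4315) = 55.06°.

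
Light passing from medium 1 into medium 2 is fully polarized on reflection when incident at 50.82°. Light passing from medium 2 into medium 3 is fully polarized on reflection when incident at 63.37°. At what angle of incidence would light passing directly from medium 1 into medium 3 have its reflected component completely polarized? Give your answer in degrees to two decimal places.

n₂/n₁ = tan 50.82° = 1.2270 and n₃/n₂ = tan 63.37° = 1.9943.
Multiplying, n₃/n₁ = 1.2270 × 1.9943 = 2.4471, and θ_B(1→3) = arctan 2.4471 = 67.77°.

θ_B ≈ 67.77°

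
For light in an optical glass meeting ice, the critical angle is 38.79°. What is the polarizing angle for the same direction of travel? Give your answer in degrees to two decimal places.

θ_B ≈ 32.07°

At the critical angle sin θ_c = n₂/n₁, giving n₂/n₁ = sin 38.79° = 0.6265.
Then tan θ_B = n₂/n₁ = 0.6265, so θ_B = arctan 0.6265 = 32.07°.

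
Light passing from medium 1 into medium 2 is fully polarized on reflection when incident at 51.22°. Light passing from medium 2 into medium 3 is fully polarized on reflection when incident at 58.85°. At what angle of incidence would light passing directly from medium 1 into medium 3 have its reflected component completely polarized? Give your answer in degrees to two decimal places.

Each Brewster angle gives a ratio: n₂/n₁ = tan 51.22° = 1.2446, n₃/n₂ = tan 58.85° = 1.6545.
Multiplying, n₃/n₁ = 1.2446 × 1.6545 = 2.0592, and θ_B(1→3) = arctan 2.0592 = 64.10°.

θ_B ≈ 64.10°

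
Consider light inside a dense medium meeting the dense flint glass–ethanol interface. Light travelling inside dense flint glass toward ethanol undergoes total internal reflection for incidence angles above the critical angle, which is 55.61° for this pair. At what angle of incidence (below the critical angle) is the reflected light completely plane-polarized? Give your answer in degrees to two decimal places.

At the critical angle sin θ_c = n₂/n₁, giving n₂/n₁ = sin 55.61° = 0.8252.
Then tan θ_B = n₂/n₁ = 0.8252, so θ_B = arctan 0.8252 = 39.53°.

θ_B ≈ 39.53°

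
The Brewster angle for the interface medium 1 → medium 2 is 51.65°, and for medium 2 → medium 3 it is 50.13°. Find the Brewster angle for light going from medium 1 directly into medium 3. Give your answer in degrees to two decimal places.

θ_B ≈ 56.54°

tan θ_B(1→2) = n₂/n₁ = tan 51.65° = 1.2640.
tan θ_B(2→3) = n₃/n₂ = tan 50.13° = 1.1973.
Multiplying, n₃/n₁ = 1.2640 × 1.1973 = 1.5133, and θ_B(1→3) = arctan 1.5133 = 56.54°.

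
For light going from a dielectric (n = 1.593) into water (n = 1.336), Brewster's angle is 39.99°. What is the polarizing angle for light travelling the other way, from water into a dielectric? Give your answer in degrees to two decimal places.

tan θ_B' = n₁/n₂ = 1/tan θ_B, so θ_B' = 90° − θ_B.
θ_B' = 90° − 39.99° = 50.01°.

θ_B' ≈ 50.01°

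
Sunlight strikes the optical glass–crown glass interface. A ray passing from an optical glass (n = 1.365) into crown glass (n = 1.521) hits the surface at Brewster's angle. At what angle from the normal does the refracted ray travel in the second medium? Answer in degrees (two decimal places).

First find Brewster's angle: tan θ_B = 1.521/1.365 = 1.1143, giving θ_B = 48.09°.
Since θ_B + θ_t = 90° at Brewster incidence, θ_t = 90° − 48.09° = 41.91°.

θ_t ≈ 41.91°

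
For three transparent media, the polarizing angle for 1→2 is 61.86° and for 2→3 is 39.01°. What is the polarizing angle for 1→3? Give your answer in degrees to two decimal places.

θ_B ≈ 56.57°

n₂/n₁ = tan 61.86° = 1.8697 and n₃/n₂ = tan 39.01° = 0.8101.
So n₃/n₁ = (n₂/n₁)(n₃/n₂) = 1.8697 × 0.8101 = 1.5146.
θ_B(1→3) = arctan(1.5146) = 56.57°.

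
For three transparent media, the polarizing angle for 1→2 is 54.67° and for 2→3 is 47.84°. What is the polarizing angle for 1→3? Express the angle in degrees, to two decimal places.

θ_B ≈ 57.31°

n₂/n₁ = tan 54.67° = 1.4108 and n₃/n₂ = tan 47.84° = 1.1044.
n₃/n₁ = 1.5581. Then tan θ_B(1→3) = n₃/n₁, so θ_B(1→3) = arctan(1.5581) = 57.31°.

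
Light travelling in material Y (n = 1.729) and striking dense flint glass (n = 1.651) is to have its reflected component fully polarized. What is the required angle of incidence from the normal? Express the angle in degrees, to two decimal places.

θ_B ≈ 43.68°

tan θ_B = n₂/n₁ = 1.651/1.729 = 0.9549. Taking the arctangent, θ_B = 43.68°.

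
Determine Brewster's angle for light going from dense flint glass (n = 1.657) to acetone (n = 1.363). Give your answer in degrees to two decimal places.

θ_B ≈ 39.44°

Brewster's condition: tan θ_B = n₂/n₁ = 1.363/1.657 = 0.8226.
θ_B = arctan(0.8226) = 39.44°.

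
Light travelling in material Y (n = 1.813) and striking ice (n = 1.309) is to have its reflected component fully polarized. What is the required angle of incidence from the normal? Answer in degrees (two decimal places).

θ_B ≈ 35.83°

At Brewster's angle the reflected and refracted rays are perpendicular, which with Snell's law gives tan θ_B = n₂/n₁.
tan θ_B = n₂/n₁ = 1.309/1.813 = 0.7220.
So θ_B = arctan 0.7220 = 35.83°.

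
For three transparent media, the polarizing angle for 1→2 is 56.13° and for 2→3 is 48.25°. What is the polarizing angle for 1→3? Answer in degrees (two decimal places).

n₂/n₁ = tan 56.13° = 1.4898 and n₃/n₂ = tan 48.25° = 1.1204.
Multiplying, n₃/n₁ = 1.4898 × 1.1204 = 1.6692, and θ_B(1→3) = arctan 1.6692 = 59.08°.

θ_B ≈ 59.08°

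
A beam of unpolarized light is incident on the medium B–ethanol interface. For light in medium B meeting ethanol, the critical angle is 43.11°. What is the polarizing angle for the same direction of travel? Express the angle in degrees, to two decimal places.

At the critical angle sin θ_c = n₂/n₁, giving n₂/n₁ = sin 43.11° = 0.6834.
Then tan θ_B = n₂/n₁ = 0.6834, so θ_B = arctan 0.6834 = 34.35°.

θ_B ≈ 34.35°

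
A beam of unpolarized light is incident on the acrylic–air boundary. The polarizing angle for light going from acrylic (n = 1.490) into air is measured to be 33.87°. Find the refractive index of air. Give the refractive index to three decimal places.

n ≈ 1.000

Brewster's law: tan θ_B = n₂/n₁ (light incident in acrylic, refracted into air).
n₂ = n₁ tan θ_B = 1.490 × tan 33.87° = 1.000.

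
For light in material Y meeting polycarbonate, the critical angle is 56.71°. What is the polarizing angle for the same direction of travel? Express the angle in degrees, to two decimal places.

θ_B ≈ 39.89°

At the critical angle sin θ_c = n₂/n₁, giving n₂/n₁ = sin 56.71° = 0.8359.
Then tan θ_B = n₂/n₁ = 0.8359, so θ_B = arctan 0.8359 = 39.89°.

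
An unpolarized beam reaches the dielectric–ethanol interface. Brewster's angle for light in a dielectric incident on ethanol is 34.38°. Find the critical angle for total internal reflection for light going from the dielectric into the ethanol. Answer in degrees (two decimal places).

From Brewster, n₂/n₁ = tan θ_B = tan 34.38° = 0.6842.
Then sin θ_c = n₂/n₁ = 0.6842, so θ_c = arcsin 0.6842 = 43.17°.

θ_c ≈ 43.17°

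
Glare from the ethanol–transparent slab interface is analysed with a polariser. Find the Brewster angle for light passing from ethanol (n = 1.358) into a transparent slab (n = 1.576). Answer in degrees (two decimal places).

tan θ_B = n₂/n₁ = 1.576/1.358 = 1.1605.
θ_B = arctan(1.1605) = 49.25°.

θ_B ≈ 49.25°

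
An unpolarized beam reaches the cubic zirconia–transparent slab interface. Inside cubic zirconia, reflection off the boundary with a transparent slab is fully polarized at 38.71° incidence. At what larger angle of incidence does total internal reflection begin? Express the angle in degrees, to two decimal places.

n₂/n₁ = tan 38.71° = 0.8014; the critical angle satisfies sin θ_c = n₂/n₁.
θ_c = arcsin(0.8014) = 53.27°.

θ_c ≈ 53.27°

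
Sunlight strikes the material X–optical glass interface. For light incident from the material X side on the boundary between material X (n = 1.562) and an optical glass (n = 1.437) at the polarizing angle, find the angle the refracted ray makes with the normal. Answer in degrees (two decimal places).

First find Brewster's angle: tan θ_B = 1.437/1.562 = 0.9200, giving θ_B = 42.61°.
At Brewster's angle the reflected and refracted rays are perpendicular, so θ_t = 90° − θ_B = 90° − 42.61° = 47.39°.

θ_t ≈ 47.39°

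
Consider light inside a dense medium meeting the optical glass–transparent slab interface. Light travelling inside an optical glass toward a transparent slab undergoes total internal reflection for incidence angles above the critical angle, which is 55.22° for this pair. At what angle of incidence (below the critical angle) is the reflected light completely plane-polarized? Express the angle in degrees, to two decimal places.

n₂/n₁ = sin θ_c = sin 55.22° = 0.8213.
tan θ_B equals the same ratio, so θ_B = arctan(0.8213) = 39.40°.

θ_B ≈ 39.40°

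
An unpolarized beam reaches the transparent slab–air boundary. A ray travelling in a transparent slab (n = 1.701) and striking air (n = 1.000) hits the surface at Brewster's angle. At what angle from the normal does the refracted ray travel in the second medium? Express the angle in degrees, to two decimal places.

First find Brewster's angle: tan θ_B = 1.000/1.701 = 0.5879, giving θ_B = 30.45°.
At Brewster's angle the reflected and refracted rays are perpendicular, so θ_t = 90° − θ_B = 90° − 30.45° = 59.55°.

θ_t ≈ 59.55°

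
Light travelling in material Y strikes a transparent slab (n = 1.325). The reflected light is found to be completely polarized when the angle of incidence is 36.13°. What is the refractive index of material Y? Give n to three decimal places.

n ≈ 1.815

Brewster's law: tan θ_B = n₂/n₁ (light incident in material Y, refracted into a transparent slab).
n₁ = n₂ / tan θ_B = 1.325 / tan 36.13° = 1.815.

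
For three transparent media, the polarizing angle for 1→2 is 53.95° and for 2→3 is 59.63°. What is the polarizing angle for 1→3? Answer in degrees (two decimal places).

θ_B ≈ 66.90°

tan θ_B(1→2) = n₂/n₁ = tan 53.95° = 1.3739.
tan θ_B(2→3) = n₃/n₂ = tan 59.63° = 1.7065.
n₃/n₁ = 2.3445. Then tan θ_B(1→3) = n₃/n₁, so θ_B(1→3) = arctan(2.3445) = 66.90°.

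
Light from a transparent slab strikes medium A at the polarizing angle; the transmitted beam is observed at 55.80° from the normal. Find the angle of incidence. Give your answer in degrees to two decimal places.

Since the reflected and refracted rays are at right angles at the polarizing angle, θ_B + θ_t = 90°.
θ_B = 90° − 55.80° = 34.20°.

θ_B ≈ 34.20°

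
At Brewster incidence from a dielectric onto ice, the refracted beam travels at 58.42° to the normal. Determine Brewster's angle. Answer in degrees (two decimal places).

Brewster's condition makes the reflected and refracted beams perpendicular: θ_B + θ_t = 90°.
So θ_B = 90° − θ_t = 90° − 58.42° = 31.58°.

θ_B ≈ 31.58°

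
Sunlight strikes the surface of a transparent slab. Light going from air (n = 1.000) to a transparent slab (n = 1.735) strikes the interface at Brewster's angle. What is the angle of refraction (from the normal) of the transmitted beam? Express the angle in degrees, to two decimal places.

tan θ_B = n₂/n₁ = 1.735/1.000 = 1.7350, so θ_B = 60.04°.
The refracted ray is perpendicular to the reflected ray, so θ_t = 90° − θ_B = 29.96°.

θ_t ≈ 29.96°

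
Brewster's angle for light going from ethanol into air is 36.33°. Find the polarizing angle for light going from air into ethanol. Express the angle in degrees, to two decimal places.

θ_B' ≈ 53.67°

Reversing the direction swaps n₁ and n₂, so tan θ_B' = 1/tan θ_B and θ_B' = 90° − θ_B.
Hence θ_B' = 90° − 36.33° = 53.67°.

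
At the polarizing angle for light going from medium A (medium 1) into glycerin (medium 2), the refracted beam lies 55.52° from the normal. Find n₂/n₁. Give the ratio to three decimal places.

At Brewster incidence θ_B = 90° − θ_t = 90° − 55.52° = 34.48°.
Then n₂/n₁ = tan θ_B = tan 34.48° = 0.687.

n₂/n₁ ≈ 0.687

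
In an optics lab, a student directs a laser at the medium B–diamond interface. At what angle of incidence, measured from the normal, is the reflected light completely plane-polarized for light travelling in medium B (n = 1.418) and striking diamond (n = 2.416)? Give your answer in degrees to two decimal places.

tan θ_B = n₂/n₁ = 2.416/1.418 = 1.7038.
θ_B = arctan(1.7038) = 59.59°.

θ_B ≈ 59.59°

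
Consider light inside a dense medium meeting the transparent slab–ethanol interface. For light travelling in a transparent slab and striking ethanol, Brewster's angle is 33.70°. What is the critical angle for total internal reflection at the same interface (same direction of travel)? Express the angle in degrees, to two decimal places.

tan θ_B = n₂/n₁ = tan 33.70° = 0.6669.
Total internal reflection: sin θ_c = n₂/n₁ = 0.6669.
θ_c = arcsin(0.6669) = 41.83°.

θ_c ≈ 41.83°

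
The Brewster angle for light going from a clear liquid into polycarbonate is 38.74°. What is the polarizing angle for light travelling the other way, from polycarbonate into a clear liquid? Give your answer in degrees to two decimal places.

θ_B' ≈ 51.26°

tan θ_B' = n₁/n₂ = 1/tan θ_B, so θ_B' = 90° − θ_B.
θ_B' = 90° − 38.74° = 51.26°.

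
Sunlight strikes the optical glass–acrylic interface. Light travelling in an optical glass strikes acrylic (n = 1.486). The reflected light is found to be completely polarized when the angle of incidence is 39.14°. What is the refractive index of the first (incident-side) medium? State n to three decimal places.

Brewster's law: tan θ_B = n₂/n₁ (light incident in an optical glass, refracted into acrylic).
n₁ = n₂ / tan θ_B = 1.486 / tan 39.14° = 1.826.

n ≈ 1.826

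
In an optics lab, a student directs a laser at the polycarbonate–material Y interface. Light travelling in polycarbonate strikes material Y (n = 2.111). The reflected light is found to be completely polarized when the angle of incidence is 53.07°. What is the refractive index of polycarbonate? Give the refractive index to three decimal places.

n ≈ 1.587

Full polarization of the reflected beam means tan θ_B = n₂/n₁, where n₁ is the incident medium (polycarbonate).
n₁ = n₂ / tan θ_B = 2.111 / tan 53.07° = 1.587.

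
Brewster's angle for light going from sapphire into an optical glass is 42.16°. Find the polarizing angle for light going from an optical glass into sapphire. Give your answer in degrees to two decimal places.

θ_B' ≈ 47.84°

The two Brewster angles are complementary: θ_B' = 90° − θ_B = 90° − 42.16° = 47.84°.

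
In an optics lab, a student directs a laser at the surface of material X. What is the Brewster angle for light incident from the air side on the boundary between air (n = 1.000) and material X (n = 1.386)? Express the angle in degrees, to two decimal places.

θ_B ≈ 54.19°

Here n₂/n₁ = 1.386/1.000 = 1.3860, and Brewster's law gives tan θ_B = n₂/n₁.
So θ_B = arctan 1.3860 = 54.19°.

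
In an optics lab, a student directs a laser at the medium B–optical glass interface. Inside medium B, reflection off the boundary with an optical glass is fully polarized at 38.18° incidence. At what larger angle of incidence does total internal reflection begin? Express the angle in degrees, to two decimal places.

θ_c ≈ 51.85°

tan θ_B = n₂/n₁ = tan 38.18° = 0.7864.
Total internal reflection: sin θ_c = n₂/n₁ = 0.7864.
θ_c = arcsin(0.7864) = 51.85°.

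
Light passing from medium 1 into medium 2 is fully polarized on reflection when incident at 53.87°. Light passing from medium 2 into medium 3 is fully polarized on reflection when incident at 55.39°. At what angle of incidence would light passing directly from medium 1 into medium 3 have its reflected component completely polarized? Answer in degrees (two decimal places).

n₂/n₁ = tan 53.87° = 1.3698 and n₃/n₂ = tan 55.39° = 1.4490.
So n₃/n₁ = (n₂/n₁)(n₃/n₂) = 1.3698 × 1.4490 = 1.9849.
θ_B(1→3) = arctan(1.9849) = 63.26°.

θ_B ≈ 63.26°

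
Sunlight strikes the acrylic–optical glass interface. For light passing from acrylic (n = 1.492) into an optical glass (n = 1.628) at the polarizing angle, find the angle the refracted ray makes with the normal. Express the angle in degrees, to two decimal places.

First find Brewster's angle: tan θ_B = 1.628/1.492 = 1.0912, giving θ_B = 47.50°.
At Brewster's angle the reflected and refracted rays are perpendicular, so θ_t = 90° − θ_B = 90° − 47.50° = 42.50°.

θ_t ≈ 42.50°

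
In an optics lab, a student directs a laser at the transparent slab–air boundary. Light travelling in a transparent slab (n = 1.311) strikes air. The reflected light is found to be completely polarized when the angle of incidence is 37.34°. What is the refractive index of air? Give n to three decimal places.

Brewster's law: tan θ_B = n₂/n₁ (light incident in a transparent slab, refracted into air).
n₂ = n₁ tan θ_B = 1.311 × tan 37.34° = 1.000.

n ≈ 1.000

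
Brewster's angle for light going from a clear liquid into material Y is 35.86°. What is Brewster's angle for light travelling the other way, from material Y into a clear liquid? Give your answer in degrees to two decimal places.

tan θ_B' = n₁/n₂ = 1/tan θ_B, so θ_B' = 90° − θ_B.
θ_B' = 90° − 35.86° = 54.14°.

θ_B' ≈ 54.14°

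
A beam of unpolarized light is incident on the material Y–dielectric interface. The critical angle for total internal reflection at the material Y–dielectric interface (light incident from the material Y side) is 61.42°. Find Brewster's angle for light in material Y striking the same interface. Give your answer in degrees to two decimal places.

θ_B ≈ 41.29°

n₂/n₁ = sin θ_c = sin 61.42° = 0.8782.
tan θ_B equals the same ratio, so θ_B = arctan(0.8782) = 41.29°.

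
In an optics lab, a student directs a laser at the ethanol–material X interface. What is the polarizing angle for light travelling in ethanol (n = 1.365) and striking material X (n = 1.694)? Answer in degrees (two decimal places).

θ_B ≈ 51.14°

Brewster's condition: tan θ_B = n₂/n₁ = 1.694/1.365 = 1.2410.
θ_B = arctan(1.2410) = 51.14°.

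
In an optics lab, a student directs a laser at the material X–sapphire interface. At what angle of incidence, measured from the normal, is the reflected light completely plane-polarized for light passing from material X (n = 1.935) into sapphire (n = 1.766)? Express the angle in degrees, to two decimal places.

Here n₂/n₁ = 1.766/1.935 = 0.9127, and Brewster's law gives tan θ_B = n₂/n₁. Taking the arctangent, θ_B = 42.39°.

θ_B ≈ 42.39°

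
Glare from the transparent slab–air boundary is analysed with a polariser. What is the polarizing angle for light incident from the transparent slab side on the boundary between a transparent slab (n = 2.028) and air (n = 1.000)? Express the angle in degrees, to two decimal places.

θ_B ≈ 26.25°

At Brewster's angle the reflected and refracted rays are perpendicular, which with Snell's law gives tan θ_B = n₂/n₁.
Here n₂/n₁ = 1.000/2.028 = 0.4931, and Brewster's law gives tan θ_B = n₂/n₁. Taking the arctangent, θ_B = 26.25°.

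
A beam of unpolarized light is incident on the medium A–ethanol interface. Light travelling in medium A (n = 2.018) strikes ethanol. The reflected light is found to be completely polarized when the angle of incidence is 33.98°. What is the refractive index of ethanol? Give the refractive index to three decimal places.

Brewster's law: tan θ_B = n₂/n₁ (light incident in medium A, refracted into ethanol).
n₂ = n₁ tan θ_B = 2.018 × tan 33.98° = 1.360.

n ≈ 1.360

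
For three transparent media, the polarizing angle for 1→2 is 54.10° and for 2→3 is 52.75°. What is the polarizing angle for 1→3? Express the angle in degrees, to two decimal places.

θ_B ≈ 61.17°

Each Brewster angle gives a ratio: n₂/n₁ = tan 54.10° = 1.3814, n₃/n₂ = tan 52.75° = 1.3151.
n₃/n₁ = 1.8167. Then tan θ_B(1→3) = n₃/n₁, so θ_B(1→3) = arctan(1.8167) = 61.17°.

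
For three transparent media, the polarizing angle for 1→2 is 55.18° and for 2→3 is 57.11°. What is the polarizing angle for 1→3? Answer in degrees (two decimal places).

tan θ_B(1→2) = n₂/n₁ = tan 55.18° = 1.4377.
tan θ_B(2→3) = n₃/n₂ = tan 57.11° = 1.5464.
Multiplying, n₃/n₁ = 1.4377 × 1.5464 = 2.2233, and θ_B(1→3) = arctan 2.2233 = 65.78°.

θ_B ≈ 65.78°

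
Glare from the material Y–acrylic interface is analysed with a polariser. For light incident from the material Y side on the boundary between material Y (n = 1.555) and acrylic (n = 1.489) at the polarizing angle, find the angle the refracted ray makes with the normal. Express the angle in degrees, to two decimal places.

First find Brewster's angle: tan θ_B = 1.489/1.555 = 0.9576, giving θ_B = 43.76°.
At Brewster's angle the reflected and refracted rays are perpendicular, so θ_t = 90° − θ_B = 90° − 43.76° = 46.24°.

θ_t ≈ 46.24°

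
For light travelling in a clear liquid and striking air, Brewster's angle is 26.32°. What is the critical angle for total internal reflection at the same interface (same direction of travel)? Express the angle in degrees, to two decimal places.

θ_c ≈ 29.65°

From Brewster, n₂/n₁ = tan θ_B = tan 26.32° = 0.4947.
Then sin θ_c = n₂/n₁ = 0.4947, so θ_c = arcsin 0.4947 = 29.65°.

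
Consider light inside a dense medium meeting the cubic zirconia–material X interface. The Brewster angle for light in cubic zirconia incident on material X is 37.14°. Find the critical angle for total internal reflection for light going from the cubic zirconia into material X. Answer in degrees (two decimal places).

From Brewster, n₂/n₁ = tan θ_B = tan 37.14° = 0.7574.
Then sin θ_c = n₂/n₁ = 0.7574, so θ_c = arcsin 0.7574 = 49.23°.

θ_c ≈ 49.23°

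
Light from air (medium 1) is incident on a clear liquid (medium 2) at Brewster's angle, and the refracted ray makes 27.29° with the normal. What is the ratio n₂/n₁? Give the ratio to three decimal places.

At Brewster incidence θ_B = 90° − θ_t = 90° − 27.29° = 62.71°.
tan θ_B = n₂/n₁, so n₂/n₁ = tan 62.71° = 1.938.

n₂/n₁ ≈ 1.938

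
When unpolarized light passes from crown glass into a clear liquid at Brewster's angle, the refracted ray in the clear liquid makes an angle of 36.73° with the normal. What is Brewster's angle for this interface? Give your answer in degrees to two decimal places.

θ_B ≈ 53.27°

Brewster's condition makes the reflected and refracted beams perpendicular: θ_B + θ_t = 90°.
θ_B = 90° − 36.73° = 53.27°.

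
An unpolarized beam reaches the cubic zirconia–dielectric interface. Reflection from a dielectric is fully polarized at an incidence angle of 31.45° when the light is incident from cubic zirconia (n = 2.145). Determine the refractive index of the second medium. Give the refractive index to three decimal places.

n ≈ 1.312

Brewster's law: tan θ_B = n₂/n₁ (light incident in cubic zirconia, refracted into a dielectric).
n₂ = n₁ tan θ_B = 2.145 × tan 31.45° = 1.312.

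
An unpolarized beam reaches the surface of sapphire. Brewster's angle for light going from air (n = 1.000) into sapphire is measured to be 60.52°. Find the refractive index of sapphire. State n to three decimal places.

n ≈ 1.769

Full polarization of the reflected beam means tan θ_B = n₂/n₁, where n₁ is the incident medium (air).
n₂ = n₁ tan θ_B = 1.000 × tan 60.52° = 1.769.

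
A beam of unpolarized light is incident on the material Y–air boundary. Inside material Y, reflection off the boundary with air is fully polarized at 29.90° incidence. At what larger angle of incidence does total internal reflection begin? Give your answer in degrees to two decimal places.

From Brewster, n₂/n₁ = tan θ_B = tan 29.90° = 0.5750.
Then sin θ_c = n₂/n₁ = 0.5750, so θ_c = arcsin 0.5750 = 35.10°.

θ_c ≈ 35.10°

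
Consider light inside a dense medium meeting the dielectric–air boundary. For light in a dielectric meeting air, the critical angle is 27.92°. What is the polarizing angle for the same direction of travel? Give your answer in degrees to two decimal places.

sin θ_c = n₂/n₁, so n₂/n₁ = sin 27.92° = 0.4682.
Brewster: tan θ_B = n₂/n₁ = 0.4682.
θ_B = arctan(0.4682) = 25.09°.

θ_B ≈ 25.09°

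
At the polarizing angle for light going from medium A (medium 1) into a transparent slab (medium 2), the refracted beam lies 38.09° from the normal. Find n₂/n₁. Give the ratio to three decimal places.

At Brewster incidence θ_B = 90° − θ_t = 90° − 38.09° = 51.91°.
tan θ_B = n₂/n₁, so n₂/n₁ = tan 51.91° = 1.276.

n₂/n₁ ≈ 1.276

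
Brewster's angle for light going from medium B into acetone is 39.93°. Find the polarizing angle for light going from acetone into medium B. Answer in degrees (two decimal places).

θ_B' ≈ 50.07°

The two Brewster angles are complementary: θ_B' = 90° − θ_B = 90° − 39.93° = 50.07°.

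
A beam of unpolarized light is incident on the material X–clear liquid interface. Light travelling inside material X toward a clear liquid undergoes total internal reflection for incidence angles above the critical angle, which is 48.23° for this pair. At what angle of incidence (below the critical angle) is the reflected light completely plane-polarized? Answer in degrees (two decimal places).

θ_B ≈ 36.72°

At the critical angle sin θ_c = n₂/n₁, giving n₂/n₁ = sin 48.23° = 0.7458.
Then tan θ_B = n₂/n₁ = 0.7458, so θ_B = arctan 0.7458 = 36.72°.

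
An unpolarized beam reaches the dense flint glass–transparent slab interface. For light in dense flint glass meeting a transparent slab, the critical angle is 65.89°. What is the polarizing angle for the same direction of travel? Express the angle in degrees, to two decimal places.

θ_B ≈ 42.39°

n₂/n₁ = sin θ_c = sin 65.89° = 0.9128.
tan θ_B equals the same ratio, so θ_B = arctan(0.9128) = 42.39°.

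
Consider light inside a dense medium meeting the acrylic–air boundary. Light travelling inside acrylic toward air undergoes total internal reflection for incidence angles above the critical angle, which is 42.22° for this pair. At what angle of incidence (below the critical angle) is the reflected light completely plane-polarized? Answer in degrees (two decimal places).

θ_B ≈ 33.90°

sin θ_c = n₂/n₁, so n₂/n₁ = sin 42.22° = 0.6720.
Brewster: tan θ_B = n₂/n₁ = 0.6720.
θ_B = arctan(0.6720) = 33.90°.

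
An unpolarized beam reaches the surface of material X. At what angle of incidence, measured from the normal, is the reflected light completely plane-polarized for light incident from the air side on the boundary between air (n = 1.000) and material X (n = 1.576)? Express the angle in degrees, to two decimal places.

Here n₂/n₁ = 1.576/1.000 = 1.5760, and Brewster's law gives tan θ_B = n₂/n₁.
So θ_B = arctan 1.5760 = 57.60°.

θ_B ≈ 57.60°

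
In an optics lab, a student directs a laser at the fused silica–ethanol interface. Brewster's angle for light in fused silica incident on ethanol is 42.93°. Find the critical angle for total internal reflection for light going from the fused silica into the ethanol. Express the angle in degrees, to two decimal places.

tan θ_B = n₂/n₁ = tan 42.93° = 0.9302.
Total internal reflection: sin θ_c = n₂/n₁ = 0.9302.
θ_c = arcsin(0.9302) = 68.47°.

θ_c ≈ 68.47°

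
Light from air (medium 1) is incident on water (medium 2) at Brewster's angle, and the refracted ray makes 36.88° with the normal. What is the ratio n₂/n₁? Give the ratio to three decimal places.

n₂/n₁ ≈ 1.333

At Brewster incidence θ_B = 90° − θ_t = 90° − 36.88° = 53.12°.
Then n₂/n₁ = tan θ_B = tan 53.12° = 1.333.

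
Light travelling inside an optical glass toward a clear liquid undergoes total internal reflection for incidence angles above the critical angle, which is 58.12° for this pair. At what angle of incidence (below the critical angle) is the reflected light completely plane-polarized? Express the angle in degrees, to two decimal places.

θ_B ≈ 40.34°

At the critical angle sin θ_c = n₂/n₁, giving n₂/n₁ = sin 58.12° = 0.8492.
Then tan θ_B = n₂/n₁ = 0.8492, so θ_B = arctan 0.8492 = 40.34°.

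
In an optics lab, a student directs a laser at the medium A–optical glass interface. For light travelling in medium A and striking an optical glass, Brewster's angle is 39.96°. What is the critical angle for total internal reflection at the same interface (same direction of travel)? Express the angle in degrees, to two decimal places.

tan θ_B = n₂/n₁ = tan 39.96° = 0.8379.
Total internal reflection: sin θ_c = n₂/n₁ = 0.8379.
θ_c = arcsin(0.8379) = 56.92°.

θ_c ≈ 56.92°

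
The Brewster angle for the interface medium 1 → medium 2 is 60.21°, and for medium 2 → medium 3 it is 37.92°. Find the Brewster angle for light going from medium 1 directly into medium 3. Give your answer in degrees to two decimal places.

tan θ_B(1→2) = n₂/n₁ = tan 60.21° = 1.7468.
tan θ_B(2→3) = n₃/n₂ = tan 37.92° = 0.7790.
n₃/n₁ = 1.3608. Then tan θ_B(1→3) = n₃/n₁, so θ_B(1→3) = arctan(1.3608) = 53.69°.

θ_B ≈ 53.69°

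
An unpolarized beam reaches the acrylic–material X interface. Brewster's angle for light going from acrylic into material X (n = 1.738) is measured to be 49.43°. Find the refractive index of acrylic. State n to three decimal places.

Full polarization of the reflected beam means tan θ_B = n₂/n₁, where n₁ is the incident medium (acrylic).
n₁ = n₂ / tan θ_B = 1.738 / tan 49.43° = 1.488.

n ≈ 1.488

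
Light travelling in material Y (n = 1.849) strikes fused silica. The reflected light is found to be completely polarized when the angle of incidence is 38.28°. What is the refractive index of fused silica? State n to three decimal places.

Full polarization of the reflected beam means tan θ_B = n₂/n₁, where n₁ is the incident medium (material Y).
n₂ = n₁ tan θ_B = 1.849 × tan 38.28° = 1.459.

n ≈ 1.459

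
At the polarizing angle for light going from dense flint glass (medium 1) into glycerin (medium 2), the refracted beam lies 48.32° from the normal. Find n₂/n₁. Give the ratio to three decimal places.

θ_B + θ_t = 90°, so θ_B = 90° − 48.32° = 41.68°.
tan θ_B = n₂/n₁, so n₂/n₁ = tan 41.68° = 0.890.

n₂/n₁ ≈ 0.890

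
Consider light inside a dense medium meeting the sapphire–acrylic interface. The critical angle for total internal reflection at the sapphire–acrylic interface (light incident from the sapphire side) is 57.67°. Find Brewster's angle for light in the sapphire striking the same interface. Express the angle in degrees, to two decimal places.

θ_B ≈ 40.20°

n₂/n₁ = sin θ_c = sin 57.67° = 0.8450.
tan θ_B equals the same ratio, so θ_B = arctan(0.8450) = 40.20°.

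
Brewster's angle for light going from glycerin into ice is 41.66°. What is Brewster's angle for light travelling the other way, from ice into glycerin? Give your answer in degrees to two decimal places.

tan θ_B' = n₁/n₂ = 1/tan θ_B, so θ_B' = 90° − θ_B.
θ_B' = 90° − 41.66° = 48.34°.

θ_B' ≈ 48.34°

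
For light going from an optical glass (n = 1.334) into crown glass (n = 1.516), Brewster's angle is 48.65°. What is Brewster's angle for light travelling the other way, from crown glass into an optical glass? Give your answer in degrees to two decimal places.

The two Brewster angles are complementary: θ_B' = 90° − θ_B = 90° − 48.65° = 41.35°.

θ_B' ≈ 41.35°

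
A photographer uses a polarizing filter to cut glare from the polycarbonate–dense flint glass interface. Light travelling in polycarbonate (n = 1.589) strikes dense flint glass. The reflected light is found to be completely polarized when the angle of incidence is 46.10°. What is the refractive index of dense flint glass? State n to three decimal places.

Brewster's law: tan θ_B = n₂/n₁ (light incident in polycarbonate, refracted into dense flint glass).
n₂ = n₁ tan θ_B = 1.589 × tan 46.10° = 1.651.

n ≈ 1.651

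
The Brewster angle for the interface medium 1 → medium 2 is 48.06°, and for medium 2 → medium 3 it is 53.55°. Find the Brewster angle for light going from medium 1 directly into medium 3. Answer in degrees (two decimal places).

θ_B ≈ 56.43°

n₂/n₁ = tan 48.06° = 1.1130 and n₃/n₂ = tan 53.55° = 1.3539.
n₃/n₁ = 1.5068. Then tan θ_B(1→3) = n₃/n₁, so θ_B(1→3) = arctan(1.5068) = 56.43°.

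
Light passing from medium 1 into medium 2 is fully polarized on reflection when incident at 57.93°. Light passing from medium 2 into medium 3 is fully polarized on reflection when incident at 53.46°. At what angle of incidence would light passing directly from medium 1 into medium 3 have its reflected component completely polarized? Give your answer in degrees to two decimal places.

n₂/n₁ = tan 57.93° = 1.5960 and n₃/n₂ = tan 53.46° = 1.3495.
So n₃/n₁ = (n₂/n₁)(n₃/n₂) = 1.5960 × 1.3495 = 2.1537.
θ_B(1→3) = arctan(2.1537) = 65.09°.

θ_B ≈ 65.09°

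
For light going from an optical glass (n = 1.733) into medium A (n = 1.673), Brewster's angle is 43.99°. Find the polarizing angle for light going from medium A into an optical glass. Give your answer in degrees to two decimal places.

The two Brewster angles are complementary: θ_B' = 90° − θ_B = 90° − 43.99° = 46.01°.

θ_B' ≈ 46.01°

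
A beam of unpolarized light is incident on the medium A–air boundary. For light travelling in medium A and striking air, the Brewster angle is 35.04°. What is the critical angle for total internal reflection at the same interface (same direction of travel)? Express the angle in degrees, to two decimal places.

θ_c ≈ 44.53°

From Brewster, n₂/n₁ = tan θ_B = tan 35.04° = 0.7012.
Then sin θ_c = n₂/n₁ = 0.7012, so θ_c = arcsin 0.7012 = 44.53°.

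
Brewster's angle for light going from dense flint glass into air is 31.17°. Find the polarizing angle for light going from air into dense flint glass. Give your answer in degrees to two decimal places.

θ_B' ≈ 58.83°

Reversing the direction swaps n₁ and n₂, so tan θ_B' = 1/tan θ_B and θ_B' = 90° − θ_B.
Hence θ_B' = 90° − 31.17° = 58.83°.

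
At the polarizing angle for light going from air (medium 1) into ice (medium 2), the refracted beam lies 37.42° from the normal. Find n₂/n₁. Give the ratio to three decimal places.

θ_B + θ_t = 90°, so θ_B = 90° − 37.42° = 52.58°.
tan θ_B = n₂/n₁, so n₂/n₁ = tan 52.58° = 1.307.

n₂/n₁ ≈ 1.307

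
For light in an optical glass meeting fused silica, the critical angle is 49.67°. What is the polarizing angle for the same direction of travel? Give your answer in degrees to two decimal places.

θ_B ≈ 37.32°

sin θ_c = n₂/n₁, so n₂/n₁ = sin 49.67° = 0.7623.
Brewster: tan θ_B = n₂/n₁ = 0.7623.
θ_B = arctan(0.7623) = 37.32°.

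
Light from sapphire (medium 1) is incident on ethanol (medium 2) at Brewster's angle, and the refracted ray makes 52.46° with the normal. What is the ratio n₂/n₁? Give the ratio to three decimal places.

n₂/n₁ ≈ 0.768

θ_B + θ_t = 90°, so θ_B = 90° − 52.46° = 37.54°.
tan θ_B = n₂/n₁, so n₂/n₁ = tan 37.54° = 0.768.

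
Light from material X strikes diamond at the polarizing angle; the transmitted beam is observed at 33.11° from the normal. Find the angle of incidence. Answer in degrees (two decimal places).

θ_B ≈ 56.89°

At Brewster's angle the reflected and refracted rays are perpendicular, so θ_B + θ_t = 90°.
θ_B = 90° − 33.11° = 56.89°.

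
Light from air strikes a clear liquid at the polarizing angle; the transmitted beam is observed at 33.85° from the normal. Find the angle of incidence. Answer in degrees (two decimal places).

θ_B ≈ 56.15°

Since the reflected and refracted rays are at right angles at the polarizing angle, θ_B + θ_t = 90°.
θ_B = 90° − 33.85° = 56.15°.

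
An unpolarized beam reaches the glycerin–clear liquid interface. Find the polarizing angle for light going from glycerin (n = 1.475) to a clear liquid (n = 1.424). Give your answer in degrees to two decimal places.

At Brewster's angle the reflected and refracted rays are perpendicular, which with Snell's law gives tan θ_B = n₂/n₁.
Brewster's condition: tan θ_B = n₂/n₁ = 1.424/1.475 = 0.9654.
So θ_B = arctan 0.9654 = 43.99°.

θ_B ≈ 43.99°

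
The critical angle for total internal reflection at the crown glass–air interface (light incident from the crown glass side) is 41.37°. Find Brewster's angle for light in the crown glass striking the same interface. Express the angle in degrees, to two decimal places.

At the critical angle sin θ_c = n₂/n₁, giving n₂/n₁ = sin 41.37° = 0.6609.
Then tan θ_B = n₂/n₁ = 0.6609, so θ_B = arctan 0.6609 = 33.46°.

θ_B ≈ 33.46°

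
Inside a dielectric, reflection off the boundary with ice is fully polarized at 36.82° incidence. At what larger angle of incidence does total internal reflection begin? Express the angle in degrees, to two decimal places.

θ_c ≈ 48.47°

tan θ_B = n₂/n₁ = tan 36.82° = 0.7486.
Total internal reflection: sin θ_c = n₂/n₁ = 0.7486.
θ_c = arcsin(0.7486) = 48.47°.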